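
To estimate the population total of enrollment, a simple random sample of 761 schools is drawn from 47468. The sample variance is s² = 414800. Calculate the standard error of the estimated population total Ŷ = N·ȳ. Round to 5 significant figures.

1.0993 × 10^6

Var(Ŷ) = N²·Var(ȳ) = N²·(1 − n/N)·s²/n.
f = 761/47468 = 0.01603185; Var(ȳ) = 0.98396815·414800/761 = 536.33375.
Var(Ŷ) = 47468² · 536.33375 = 1.2084731 × 10^12.
SE(Ŷ) = √(1.2084731 × 10^12) = 1.0993 × 10^6.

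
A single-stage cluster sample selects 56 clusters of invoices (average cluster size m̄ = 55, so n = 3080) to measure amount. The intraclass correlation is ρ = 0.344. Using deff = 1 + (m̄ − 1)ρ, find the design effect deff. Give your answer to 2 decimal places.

deff = 1 + (55 − 1)·0.344 = 1 + 18.576 = 19.576.

19.58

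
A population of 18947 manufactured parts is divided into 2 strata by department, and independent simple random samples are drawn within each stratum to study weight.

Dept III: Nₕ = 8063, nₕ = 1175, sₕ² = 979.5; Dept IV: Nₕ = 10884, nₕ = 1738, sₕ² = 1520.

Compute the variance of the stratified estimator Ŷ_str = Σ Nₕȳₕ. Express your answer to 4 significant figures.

1.334 × 10^8

Var(Ŷ_str) = Σₕ Nₕ²(1 − fₕ)sₕ²/nₕ.
Dept III: 8063²·(1 − 1175/8063)·979.5/1175 = 4.6297375 × 10^7.
Dept IV: 10884²·(1 − 1738/10884)·1520/1738 = 8.7058974 × 10^7.
Sum = 1.3335635 × 10^8.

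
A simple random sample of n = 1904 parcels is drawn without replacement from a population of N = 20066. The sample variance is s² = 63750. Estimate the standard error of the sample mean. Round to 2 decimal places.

5.51

Under SRS without replacement, Var(ȳ) = (1 − f)·s²/n with f = n/N = 1904/20066 = 0.09488687.
Var(ȳ) = (1 − 0.09488687)·63750/1904 = 0.90511313·33.482143 = 30.305127.
SE(ȳ) = √(30.305127) = 5.51.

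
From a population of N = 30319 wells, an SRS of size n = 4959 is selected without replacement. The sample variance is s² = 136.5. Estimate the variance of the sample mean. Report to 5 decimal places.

Under SRS without replacement, Var(ȳ) = (1 − f)·s²/n with f = n/N = 4959/30319 = 0.16356080.
Var(ȳ) = (1 − 0.16356080)·136.5/4959 = 0.83643920·0.027525711 = 0.023023583.

0.02302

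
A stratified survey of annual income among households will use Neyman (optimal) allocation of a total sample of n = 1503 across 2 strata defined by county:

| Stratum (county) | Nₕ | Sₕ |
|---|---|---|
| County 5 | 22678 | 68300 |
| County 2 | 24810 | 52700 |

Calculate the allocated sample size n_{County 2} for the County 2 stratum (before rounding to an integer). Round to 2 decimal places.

687.98

Neyman allocation: nₕ = n·NₕSₕ / Σⱼ NⱼSⱼ.
Σ NⱼSⱼ = 22678·68300 + 24810·52700 = 2.8563944 × 10^9.
n_{County 2} = 1503·24810·52700 / (2.8563944 × 10^9) = 687.98.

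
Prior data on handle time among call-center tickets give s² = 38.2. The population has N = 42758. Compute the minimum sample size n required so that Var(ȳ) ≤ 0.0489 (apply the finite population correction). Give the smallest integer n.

Without fpc, n₀ = s²/D = 38.2/0.0489 = 781.1861.
With fpc, (1 − n/N)·s²/n ≤ D requires n ≥ n₀/(1 + n₀/N) = 781.1861/(1 + 781.1861/42758) = 767.1700.
Rounding up, n = 768.

768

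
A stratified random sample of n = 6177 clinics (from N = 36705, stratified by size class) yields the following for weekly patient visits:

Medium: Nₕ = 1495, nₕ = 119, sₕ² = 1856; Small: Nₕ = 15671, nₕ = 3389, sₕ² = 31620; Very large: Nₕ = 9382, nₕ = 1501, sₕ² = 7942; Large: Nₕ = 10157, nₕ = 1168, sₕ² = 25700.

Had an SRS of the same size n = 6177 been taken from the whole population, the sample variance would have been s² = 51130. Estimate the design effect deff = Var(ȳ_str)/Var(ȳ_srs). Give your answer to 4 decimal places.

0.4558

Var(ȳ_str) = Σ Wₕ²(1−fₕ)sₕ²/nₕ with Wₕ = Nₕ/36705:
  Medium: (1495/36705)²·(1−119/1495)·1856/119 = 0.023814429
  Small: (15671/36705)²·(1−3389/15671)·31620/3389 = 1.3329248
  Very large: (9382/36705)²·(1−1501/9382)·7942/1501 = 0.29038588
  Large: (10157/36705)²·(1−1168/10157)·25700/1168 = 1.4911339
  → Var(ȳ_str) = 3.138259.
Var(ȳ_srs) = (1 − 6177/36705)·51130/6177 = 6.8844827.
deff = 3.138259 / 6.8844827 = 0.4558.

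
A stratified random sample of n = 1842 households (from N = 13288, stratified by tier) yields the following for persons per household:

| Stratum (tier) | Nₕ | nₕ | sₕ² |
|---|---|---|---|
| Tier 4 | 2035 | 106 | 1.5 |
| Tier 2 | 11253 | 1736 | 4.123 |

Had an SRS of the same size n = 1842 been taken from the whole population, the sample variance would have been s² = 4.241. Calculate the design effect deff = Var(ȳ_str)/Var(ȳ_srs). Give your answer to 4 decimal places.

Var(ȳ_str) = Σ Wₕ²(1−fₕ)sₕ²/nₕ with Wₕ = Nₕ/13288:
  Tier 4: (2035/13288)²·(1−106/2035)·1.5/106 = 3.1460295 × 10^-4
  Tier 2: (11253/13288)²·(1−1736/11253)·4.123/1736 = 0.0014404983
  → Var(ȳ_str) = 0.0017551013.
Var(ȳ_srs) = (1 − 1842/13288)·4.241/1842 = 0.0019832286.
deff = 0.0017551013 / 0.0019832286 = 0.8850.

0.8850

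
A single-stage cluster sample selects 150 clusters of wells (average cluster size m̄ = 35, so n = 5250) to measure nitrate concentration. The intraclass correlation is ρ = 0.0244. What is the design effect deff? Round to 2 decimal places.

1.83

deff = 1 + (35 − 1)·0.0244 = 1 + 0.8296 = 1.8296.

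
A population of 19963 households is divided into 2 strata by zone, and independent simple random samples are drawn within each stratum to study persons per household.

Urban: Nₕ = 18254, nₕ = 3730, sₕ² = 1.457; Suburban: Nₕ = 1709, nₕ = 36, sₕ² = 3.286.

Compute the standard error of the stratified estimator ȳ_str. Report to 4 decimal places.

Var(ȳ_str) = Σₕ Wₕ²(1 − fₕ)sₕ²/nₕ with Wₕ = Nₕ/N, N = 19963.
Urban: Wₕ = 0.91439162; term = 0.91439162²·(1 − 0.20433878)·1.457/3730 = 2.5986237 × 10^-4.
Suburban: Wₕ = 0.08560838; term = 0.08560838²·(1 − 0.02106495)·3.286/36 = 6.548645 × 10^-4.
Sum = 9.1472687 × 10^-4.
SE = √(9.1472687 × 10^-4) = 0.0302.

0.0302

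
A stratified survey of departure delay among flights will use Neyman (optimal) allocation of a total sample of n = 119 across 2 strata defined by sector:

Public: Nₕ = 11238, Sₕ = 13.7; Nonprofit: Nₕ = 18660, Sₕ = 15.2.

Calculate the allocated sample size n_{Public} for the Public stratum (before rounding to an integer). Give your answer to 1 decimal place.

Neyman allocation: nₕ = n·NₕSₕ / Σⱼ NⱼSⱼ.
Σ NⱼSⱼ = 11238·13.7 + 18660·15.2 = 437592.6.
n_{Public} = 119·11238·13.7 / 437592.6 = 41.9.

41.9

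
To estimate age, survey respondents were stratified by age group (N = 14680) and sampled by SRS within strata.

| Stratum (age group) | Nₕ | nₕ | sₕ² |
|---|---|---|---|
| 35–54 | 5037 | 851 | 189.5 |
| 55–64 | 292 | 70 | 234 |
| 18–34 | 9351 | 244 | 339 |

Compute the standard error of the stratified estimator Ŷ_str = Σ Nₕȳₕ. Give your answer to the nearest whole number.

Var(Ŷ_str) = Σₕ Nₕ²(1 − fₕ)sₕ²/nₕ.
35–54: 5037²·(1 − 851/5037)·189.5/851 = 4.6951647 × 10^6.
55–64: 292²·(1 − 70/292)·234/70 = 216697.37.
18–34: 9351²·(1 − 244/9351)·339/244 = 1.1831594 × 10^8.
Sum = 1.232278 × 10^8.
SE = √(1.232278 × 10^8) = 11101.

11101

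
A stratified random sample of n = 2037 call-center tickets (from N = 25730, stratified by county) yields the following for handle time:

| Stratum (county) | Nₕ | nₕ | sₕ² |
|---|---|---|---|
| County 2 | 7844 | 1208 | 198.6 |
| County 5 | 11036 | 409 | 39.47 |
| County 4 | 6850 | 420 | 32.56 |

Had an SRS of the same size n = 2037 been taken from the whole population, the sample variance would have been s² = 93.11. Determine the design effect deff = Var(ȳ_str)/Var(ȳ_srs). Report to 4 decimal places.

0.8358

Var(ȳ_str) = Σ Wₕ²(1−fₕ)sₕ²/nₕ with Wₕ = Nₕ/25730:
  County 2: (7844/25730)²·(1−1208/7844)·198.6/1208 = 0.012926373
  County 5: (11036/25730)²·(1−409/11036)·39.47/409 = 0.017095689
  County 4: (6850/25730)²·(1−420/6850)·32.56/420 = 0.0051577119
  → Var(ȳ_str) = 0.035179774.
Var(ȳ_srs) = (1 − 2037/25730)·93.11/2037 = 0.042090644.
deff = 0.035179774 / 0.042090644 = 0.8358.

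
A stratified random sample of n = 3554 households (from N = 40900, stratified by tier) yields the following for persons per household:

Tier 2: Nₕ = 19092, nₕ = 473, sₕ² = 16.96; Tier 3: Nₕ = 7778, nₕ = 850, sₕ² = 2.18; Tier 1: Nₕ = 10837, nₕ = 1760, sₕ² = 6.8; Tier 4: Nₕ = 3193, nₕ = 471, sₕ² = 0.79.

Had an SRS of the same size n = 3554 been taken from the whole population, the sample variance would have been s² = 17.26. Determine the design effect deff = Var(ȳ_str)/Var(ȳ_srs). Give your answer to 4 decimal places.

1.7901

Var(ȳ_str) = Σ Wₕ²(1−fₕ)sₕ²/nₕ with Wₕ = Nₕ/40900:
  Tier 2: (19092/40900)²·(1−473/19092)·16.96/473 = 0.0076194894
  Tier 3: (7778/40900)²·(1−850/7778)·2.18/850 = 8.2616496 × 10^-5
  Tier 1: (10837/40900)²·(1−1760/10837)·6.8/1760 = 2.2719619 × 10^-4
  Tier 4: (3193/40900)²·(1−471/3193)·0.79/471 = 8.7145829 × 10^-6
  → Var(ȳ_str) = 0.0079380167.
Var(ȳ_srs) = (1 − 3554/40900)·17.26/3554 = 0.0044344948.
deff = 0.0079380167 / 0.0044344948 = 1.7901.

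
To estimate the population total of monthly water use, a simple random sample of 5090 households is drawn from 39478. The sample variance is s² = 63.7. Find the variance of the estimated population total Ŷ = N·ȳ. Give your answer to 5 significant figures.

1.6990 × 10^7

Var(Ŷ) = N²·Var(ȳ) = N²·(1 − n/N)·s²/n.
f = 5090/39478 = 0.12893257; Var(ȳ) = 0.87106743·63.7/5090 = 0.010901178.
Var(Ŷ) = 39478² · 0.010901178 = 1.6989622 × 10^7.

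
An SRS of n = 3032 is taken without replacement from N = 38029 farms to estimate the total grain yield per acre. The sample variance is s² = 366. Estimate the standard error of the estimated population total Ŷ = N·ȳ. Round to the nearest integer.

12675

Var(Ŷ) = N²·Var(ȳ) = N²·(1 − n/N)·s²/n.
f = 3032/38029 = 0.07972863; Var(ȳ) = 0.92027137·366/3032 = 0.11108817.
Var(Ŷ) = 38029² · 0.11108817 = 1.6065625 × 10^8.
SE(Ŷ) = √(1.6065625 × 10^8) = 12675.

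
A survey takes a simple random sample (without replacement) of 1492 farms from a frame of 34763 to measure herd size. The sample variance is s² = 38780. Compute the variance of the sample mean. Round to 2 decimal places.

24.88

Under SRS without replacement, Var(ȳ) = (1 − f)·s²/n with f = n/N = 1492/34763 = 0.04291920.
Var(ȳ) = (1 − 0.04291920)·38780/1492 = 0.95708080·25.991957 = 24.876403.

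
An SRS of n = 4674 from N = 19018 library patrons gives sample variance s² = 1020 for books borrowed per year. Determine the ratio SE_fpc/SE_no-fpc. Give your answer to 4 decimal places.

f = n/N = 4674/19018 = 0.24576717.
SE_no-fpc = √(s²/n) = 0.46714933; SE_fpc = √((1−f)s²/n) = 0.40570321.
Ratio = √(1−f) = 0.86846579.

0.8685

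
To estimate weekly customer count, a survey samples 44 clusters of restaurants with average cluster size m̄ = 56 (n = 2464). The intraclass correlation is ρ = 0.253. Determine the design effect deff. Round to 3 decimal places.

deff = 1 + (56 − 1)·0.253 = 1 + 13.915 = 14.915.

14.915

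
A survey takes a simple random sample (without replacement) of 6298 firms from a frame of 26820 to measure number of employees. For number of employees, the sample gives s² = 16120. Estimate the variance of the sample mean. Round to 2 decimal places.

1.96

Under SRS without replacement, Var(ȳ) = (1 − f)·s²/n with f = n/N = 6298/26820 = 0.23482476.
Var(ȳ) = (1 − 0.23482476)·16120/6298 = 0.76517524·2.5595427 = 1.9584987.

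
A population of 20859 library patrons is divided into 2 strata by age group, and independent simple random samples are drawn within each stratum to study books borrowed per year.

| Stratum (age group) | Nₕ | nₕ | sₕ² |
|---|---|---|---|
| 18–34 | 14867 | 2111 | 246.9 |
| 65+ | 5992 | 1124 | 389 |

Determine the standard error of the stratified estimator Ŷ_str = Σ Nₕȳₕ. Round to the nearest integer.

Var(Ŷ_str) = Σₕ Nₕ²(1 − fₕ)sₕ²/nₕ.
18–34: 14867²·(1 − 2111/14867)·246.9/2111 = 2.2180468 × 10^7.
65+: 5992²·(1 − 1124/5992)·389/1124 = 1.0094985 × 10^7.
Sum = 3.2275453 × 10^7.
SE = √(3.2275453 × 10^7) = 5681.

5681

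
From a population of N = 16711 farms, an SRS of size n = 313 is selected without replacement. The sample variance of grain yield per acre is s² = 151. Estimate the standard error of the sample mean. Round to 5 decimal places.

Under SRS without replacement, Var(ȳ) = (1 − f)·s²/n with f = n/N = 313/16711 = 0.01873018.
Var(ȳ) = (1 − 0.01873018)·151/313 = 0.98126982·0.48242812 = 0.47339215.
SE(ȳ) = √(0.47339215) = 0.68803.

0.68803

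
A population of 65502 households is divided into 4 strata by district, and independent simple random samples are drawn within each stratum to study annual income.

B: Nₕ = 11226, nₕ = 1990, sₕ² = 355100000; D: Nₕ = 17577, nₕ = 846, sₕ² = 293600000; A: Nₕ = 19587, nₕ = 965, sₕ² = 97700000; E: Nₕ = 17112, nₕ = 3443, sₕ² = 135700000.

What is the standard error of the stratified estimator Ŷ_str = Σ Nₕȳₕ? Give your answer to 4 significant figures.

Var(Ŷ_str) = Σₕ Nₕ²(1 − fₕ)sₕ²/nₕ.
B: 11226²·(1 − 1990/11226)·355100000/1990 = 1.8501484 × 10^13.
D: 17577²·(1 − 846/17577)·293600000/846 = 1.0205924 × 10^14.
A: 19587²·(1 − 965/19587)·97700000/965 = 3.6928485 × 10^13.
E: 17112²·(1 − 3443/17112)·135700000/3443 = 9.2189262 × 10^12.
Sum = 1.6670814 × 10^14.
SE = √(1.6670814 × 10^14) = 1.291 × 10^7.

1.291 × 10^7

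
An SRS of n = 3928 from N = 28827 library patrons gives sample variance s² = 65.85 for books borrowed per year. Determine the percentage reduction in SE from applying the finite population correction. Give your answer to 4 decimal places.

f = n/N = 3928/28827 = 0.13626114.
SE_no-fpc = √(s²/n) = 0.12947686; SE_fpc = √((1−f)s²/n) = 0.12033262.
Ratio = √(1−f) = 0.92937552. Reduction = 100·(1 − 0.92937552) = 7.0624%.

7.0624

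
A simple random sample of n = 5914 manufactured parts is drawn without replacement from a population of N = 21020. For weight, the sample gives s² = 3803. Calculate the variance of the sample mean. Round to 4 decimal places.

Under SRS without replacement, Var(ȳ) = (1 − f)·s²/n with f = n/N = 5914/21020 = 0.28135109.
Var(ȳ) = (1 − 0.28135109)·3803/5914 = 0.71864891·0.64305039 = 0.46212746.

0.4621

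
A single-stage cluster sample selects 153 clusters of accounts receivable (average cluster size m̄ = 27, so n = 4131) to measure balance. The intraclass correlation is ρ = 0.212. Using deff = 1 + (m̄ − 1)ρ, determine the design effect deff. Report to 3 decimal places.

6.512

deff = 1 + (27 − 1)·0.212 = 1 + 5.512 = 6.512.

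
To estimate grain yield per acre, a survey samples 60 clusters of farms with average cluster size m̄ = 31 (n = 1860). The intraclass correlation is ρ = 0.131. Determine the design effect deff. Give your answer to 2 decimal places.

deff = 1 + (31 − 1)·0.131 = 1 + 3.93 = 4.93.

4.93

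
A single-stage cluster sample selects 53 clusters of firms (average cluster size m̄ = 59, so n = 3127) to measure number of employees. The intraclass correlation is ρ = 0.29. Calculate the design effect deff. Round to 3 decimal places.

deff = 1 + (59 − 1)·0.29 = 1 + 16.82 = 17.82.

17.820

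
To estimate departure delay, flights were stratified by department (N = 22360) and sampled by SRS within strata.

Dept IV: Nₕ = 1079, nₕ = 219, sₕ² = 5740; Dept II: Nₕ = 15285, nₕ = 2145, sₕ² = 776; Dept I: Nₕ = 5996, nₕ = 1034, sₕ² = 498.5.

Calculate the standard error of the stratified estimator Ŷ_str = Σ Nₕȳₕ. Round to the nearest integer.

10551

Var(Ŷ_str) = Σₕ Nₕ²(1 − fₕ)sₕ²/nₕ.
Dept IV: 1079²·(1 − 219/1079)·5740/219 = 2.432135 × 10^7.
Dept II: 15285²·(1 − 2145/15285)·776/2145 = 7.2659973 × 10^7.
Dept I: 5996²·(1 − 1034/5996)·498.5/1034 = 1.434376 × 10^7.
Sum = 1.1132508 × 10^8.
SE = √(1.1132508 × 10^8) = 10551.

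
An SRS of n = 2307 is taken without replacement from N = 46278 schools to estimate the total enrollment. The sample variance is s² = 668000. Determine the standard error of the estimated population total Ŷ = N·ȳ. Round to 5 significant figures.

Var(Ŷ) = N²·Var(ȳ) = N²·(1 − n/N)·s²/n.
f = 2307/46278 = 0.04985090; Var(ȳ) = 0.95014910·668000/2307 = 275.11903.
Var(Ŷ) = 46278² · 275.11903 = 5.8920957 × 10^11.
SE(Ŷ) = √(5.8920957 × 10^11) = 767600.

767600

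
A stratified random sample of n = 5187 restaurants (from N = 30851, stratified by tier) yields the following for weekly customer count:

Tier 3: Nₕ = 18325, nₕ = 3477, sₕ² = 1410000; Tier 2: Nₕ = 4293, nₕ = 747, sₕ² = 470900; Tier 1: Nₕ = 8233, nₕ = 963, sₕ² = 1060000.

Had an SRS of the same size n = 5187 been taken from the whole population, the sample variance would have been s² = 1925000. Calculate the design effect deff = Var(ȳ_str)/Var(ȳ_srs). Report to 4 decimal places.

Var(ȳ_str) = Σ Wₕ²(1−fₕ)sₕ²/nₕ with Wₕ = Nₕ/30851:
  Tier 3: (18325/30851)²·(1−3477/18325)·1410000/3477 = 115.92787
  Tier 2: (4293/30851)²·(1−747/4293)·470900/747 = 10.082523
  Tier 1: (8233/30851)²·(1−963/8233)·1060000/963 = 69.220322
  → Var(ȳ_str) = 195.23072.
Var(ȳ_srs) = (1 − 5187/30851)·1925000/5187 = 308.72343.
deff = 195.23072 / 308.72343 = 0.6324.

0.6324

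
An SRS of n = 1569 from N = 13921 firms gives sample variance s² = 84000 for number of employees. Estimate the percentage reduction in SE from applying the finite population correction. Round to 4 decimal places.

5.8038

f = n/N = 1569/13921 = 0.11270742.
SE_no-fpc = √(s²/n) = 7.3169177; SE_fpc = √((1−f)s²/n) = 6.8922591.
Ratio = √(1−f) = 0.94196209. Reduction = 100·(1 − 0.94196209) = 5.8038%.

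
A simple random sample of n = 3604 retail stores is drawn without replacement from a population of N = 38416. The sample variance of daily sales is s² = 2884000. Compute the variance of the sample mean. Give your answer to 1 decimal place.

Under SRS without replacement, Var(ȳ) = (1 − f)·s²/n with f = n/N = 3604/38416 = 0.09381508.
Var(ȳ) = (1 − 0.09381508)·2884000/3604 = 0.90618492·800.22198 = 725.14909.

725.1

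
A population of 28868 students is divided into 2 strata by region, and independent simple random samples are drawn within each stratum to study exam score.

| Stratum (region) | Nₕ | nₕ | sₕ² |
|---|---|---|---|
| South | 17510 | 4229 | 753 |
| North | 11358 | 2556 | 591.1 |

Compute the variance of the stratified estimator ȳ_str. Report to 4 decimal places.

0.0774

Var(ȳ_str) = Σₕ Wₕ²(1 − fₕ)sₕ²/nₕ with Wₕ = Nₕ/N, N = 28868.
South: Wₕ = 0.60655397; term = 0.60655397²·(1 − 0.24151913)·753/4229 = 0.049686776.
North: Wₕ = 0.39344603; term = 0.39344603²·(1 − 0.22503962)·591.1/2556 = 0.027742778.
Sum = 0.077429554.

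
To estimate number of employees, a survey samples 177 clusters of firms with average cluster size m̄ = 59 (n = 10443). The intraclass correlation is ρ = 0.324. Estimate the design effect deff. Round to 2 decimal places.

19.79

deff = 1 + (59 − 1)·0.324 = 1 + 18.792 = 19.792.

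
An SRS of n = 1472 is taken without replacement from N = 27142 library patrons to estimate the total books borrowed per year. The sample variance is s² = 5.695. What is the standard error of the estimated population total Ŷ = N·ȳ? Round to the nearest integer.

1642

Var(Ŷ) = N²·Var(ȳ) = N²·(1 − n/N)·s²/n.
f = 1472/27142 = 0.05423329; Var(ȳ) = 0.94576671·5.695/1472 = 0.0036590635.
Var(Ŷ) = 27142² · 0.0036590635 = 2.6955888 × 10^6.
SE(Ŷ) = √(2.6955888 × 10^6) = 1642.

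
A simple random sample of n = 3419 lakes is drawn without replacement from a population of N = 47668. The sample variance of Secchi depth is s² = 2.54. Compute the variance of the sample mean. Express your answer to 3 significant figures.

Under SRS without replacement, Var(ȳ) = (1 − f)·s²/n with f = n/N = 3419/47668 = 0.07172527.
Var(ȳ) = (1 − 0.07172527)·2.54/3419 = 0.92827473·7.4290728 × 10^-4 = 6.8962206 × 10^-4.

6.90 × 10^-4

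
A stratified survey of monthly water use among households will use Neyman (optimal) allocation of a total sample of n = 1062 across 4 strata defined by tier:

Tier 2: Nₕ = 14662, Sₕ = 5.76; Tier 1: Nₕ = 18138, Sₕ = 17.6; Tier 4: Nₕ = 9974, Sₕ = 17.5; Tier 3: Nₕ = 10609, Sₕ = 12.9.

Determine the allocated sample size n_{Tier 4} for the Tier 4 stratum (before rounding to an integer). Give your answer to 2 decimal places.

259.22

Neyman allocation: nₕ = n·NₕSₕ / Σⱼ NⱼSⱼ.
Σ NⱼSⱼ = 14662·5.76 + 18138·17.6 + 9974·17.5 + 10609·12.9 = 715083.02.
n_{Tier 4} = 1062·9974·17.5 / 715083.02 = 259.22.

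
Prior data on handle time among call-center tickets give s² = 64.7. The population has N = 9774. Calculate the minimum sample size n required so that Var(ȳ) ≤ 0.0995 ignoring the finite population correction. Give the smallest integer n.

Without fpc, n₀ = s²/D = 64.7/0.0995 = 650.2513.
Rounding up, n = 651.

651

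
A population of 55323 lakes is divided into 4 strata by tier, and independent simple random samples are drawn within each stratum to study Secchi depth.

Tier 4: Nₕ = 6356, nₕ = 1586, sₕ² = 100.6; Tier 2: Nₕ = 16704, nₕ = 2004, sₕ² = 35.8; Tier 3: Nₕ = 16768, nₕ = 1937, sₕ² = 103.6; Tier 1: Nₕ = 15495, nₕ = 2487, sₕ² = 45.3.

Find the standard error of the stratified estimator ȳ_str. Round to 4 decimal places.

Var(ȳ_str) = Σₕ Wₕ²(1 − fₕ)sₕ²/nₕ with Wₕ = Nₕ/N, N = 55323.
Tier 4: Wₕ = 0.11488893; term = 0.11488893²·(1 − 0.24952801)·100.6/1586 = 6.2832685 × 10^-4.
Tier 2: Wₕ = 0.30193590; term = 0.30193590²·(1 − 0.11997126)·35.8/2004 = 0.0014332161.
Tier 3: Wₕ = 0.30309275; term = 0.30309275²·(1 − 0.11551765)·103.6/1937 = 0.0043458065.
Tier 1: Wₕ = 0.28008243; term = 0.28008243²·(1 − 0.16050339)·45.3/2487 = 0.0011995354.
Sum = 0.0076068849.
SE = √(0.0076068849) = 0.0872.

0.0872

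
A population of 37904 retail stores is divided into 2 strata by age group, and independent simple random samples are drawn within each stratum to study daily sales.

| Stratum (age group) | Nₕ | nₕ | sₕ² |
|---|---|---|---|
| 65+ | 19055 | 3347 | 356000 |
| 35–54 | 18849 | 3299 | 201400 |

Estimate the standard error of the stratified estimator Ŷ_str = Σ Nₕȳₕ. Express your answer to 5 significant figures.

Var(Ŷ_str) = Σₕ Nₕ²(1 − fₕ)sₕ²/nₕ.
65+: 19055²·(1 − 3347/19055)·356000/3347 = 3.1836413 × 10^10.
35–54: 18849²·(1 − 3299/18849)·201400/3299 = 1.7893523 × 10^10.
Sum = 4.9729936 × 10^10.
SE = √(4.9729936 × 10^10) = 223000.

223000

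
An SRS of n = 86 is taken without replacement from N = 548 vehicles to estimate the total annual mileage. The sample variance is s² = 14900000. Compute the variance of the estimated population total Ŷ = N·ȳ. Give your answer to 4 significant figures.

4.386 × 10^10

Var(Ŷ) = N²·Var(ȳ) = N²·(1 − n/N)·s²/n.
f = 86/548 = 0.15693431; Var(ȳ) = 0.84306569·14900000/86 = 146066.03.
Var(Ŷ) = 548² · 146066.03 = 4.3864213 × 10^10.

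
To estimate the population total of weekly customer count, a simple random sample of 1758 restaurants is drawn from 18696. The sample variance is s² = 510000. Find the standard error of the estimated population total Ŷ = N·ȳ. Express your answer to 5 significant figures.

Var(Ŷ) = N²·Var(ȳ) = N²·(1 − n/N)·s²/n.
f = 1758/18696 = 0.09403081; Var(ȳ) = 0.90596919·510000/1758 = 262.82383.
Var(Ŷ) = 18696² · 262.82383 = 9.1867551 × 10^10.
SE(Ŷ) = √(9.1867551 × 10^10) = 303100.

303100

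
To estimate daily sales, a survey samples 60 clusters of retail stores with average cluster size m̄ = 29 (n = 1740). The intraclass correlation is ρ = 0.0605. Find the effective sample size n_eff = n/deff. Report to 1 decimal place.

deff = 1 + (29 − 1)·0.0605 = 1 + 1.694 = 2.694.
n_eff = 1740 / 2.694 = 645.9.

645.9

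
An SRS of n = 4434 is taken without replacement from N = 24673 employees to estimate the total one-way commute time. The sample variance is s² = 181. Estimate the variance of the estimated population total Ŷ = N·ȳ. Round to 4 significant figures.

2.038 × 10^7

Var(Ŷ) = N²·Var(ȳ) = N²·(1 − n/N)·s²/n.
f = 4434/24673 = 0.17971061; Var(ȳ) = 0.82028939·181/4434 = 0.033484975.
Var(Ŷ) = 24673² · 0.033484975 = 2.0384211 × 10^7.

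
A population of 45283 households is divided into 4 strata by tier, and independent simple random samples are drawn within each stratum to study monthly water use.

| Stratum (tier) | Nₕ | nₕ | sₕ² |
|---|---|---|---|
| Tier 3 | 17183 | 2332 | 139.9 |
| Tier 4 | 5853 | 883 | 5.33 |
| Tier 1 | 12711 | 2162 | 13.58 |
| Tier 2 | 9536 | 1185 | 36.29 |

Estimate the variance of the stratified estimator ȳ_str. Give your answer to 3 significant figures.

0.00915

Var(ȳ_str) = Σₕ Wₕ²(1 − fₕ)sₕ²/nₕ with Wₕ = Nₕ/N, N = 45283.
Tier 3: Wₕ = 0.37945807; term = 0.37945807²·(1 − 0.13571553)·139.9/2332 = 0.0074657505.
Tier 4: Wₕ = 0.12925380; term = 0.12925380²·(1 − 0.15086281)·5.33/883 = 8.5631004 × 10^-5.
Tier 1: Wₕ = 0.28070137; term = 0.28070137²·(1 − 0.17008890)·13.58/2162 = 4.1073783 × 10^-4.
Tier 2: Wₕ = 0.21058675; term = 0.21058675²·(1 − 0.12426594)·36.29/1185 = 0.0011893316.
Sum = 0.0091514509.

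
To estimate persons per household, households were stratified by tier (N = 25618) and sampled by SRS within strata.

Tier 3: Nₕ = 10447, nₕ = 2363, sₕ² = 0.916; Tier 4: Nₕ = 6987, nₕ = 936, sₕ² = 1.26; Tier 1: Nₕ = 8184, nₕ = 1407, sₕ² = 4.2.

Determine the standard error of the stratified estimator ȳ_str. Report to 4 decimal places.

Var(ȳ_str) = Σₕ Wₕ²(1 − fₕ)sₕ²/nₕ with Wₕ = Nₕ/N, N = 25618.
Tier 3: Wₕ = 0.40779920; term = 0.40779920²·(1 − 0.22618934)·0.916/2363 = 4.9883763 × 10^-5.
Tier 4: Wₕ = 0.27273792; term = 0.27273792²·(1 − 0.13396307)·1.26/936 = 8.6720575 × 10^-5.
Tier 1: Wₕ = 0.31946288; term = 0.31946288²·(1 − 0.17192082)·4.2/1407 = 2.5227131 × 10^-4.
Sum = 3.8887565 × 10^-4.
SE = √(3.8887565 × 10^-4) = 0.0197.

0.0197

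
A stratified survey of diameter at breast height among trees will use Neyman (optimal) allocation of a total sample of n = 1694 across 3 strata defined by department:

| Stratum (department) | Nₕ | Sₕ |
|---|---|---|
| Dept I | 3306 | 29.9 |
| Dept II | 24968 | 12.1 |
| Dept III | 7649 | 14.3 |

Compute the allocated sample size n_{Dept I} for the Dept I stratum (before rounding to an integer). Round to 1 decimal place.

Neyman allocation: nₕ = n·NₕSₕ / Σⱼ NⱼSⱼ.
Σ NⱼSⱼ = 3306·29.9 + 24968·12.1 + 7649·14.3 = 510342.9.
n_{Dept I} = 1694·3306·29.9 / 510342.9 = 328.1.

328.1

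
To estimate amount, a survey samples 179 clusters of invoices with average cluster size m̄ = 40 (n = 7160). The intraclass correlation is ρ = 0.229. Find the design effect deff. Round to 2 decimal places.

9.93

deff = 1 + (40 − 1)·0.229 = 1 + 8.931 = 9.931.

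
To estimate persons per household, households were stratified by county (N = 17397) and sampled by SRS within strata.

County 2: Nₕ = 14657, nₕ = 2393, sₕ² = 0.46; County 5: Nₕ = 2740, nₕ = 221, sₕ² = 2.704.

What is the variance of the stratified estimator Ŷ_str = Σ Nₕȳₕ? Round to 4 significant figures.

119000

Var(Ŷ_str) = Σₕ Nₕ²(1 − fₕ)sₕ²/nₕ.
County 2: 14657²·(1 − 2393/14657)·0.46/2393 = 34553.525.
County 5: 2740²·(1 − 221/2740)·2.704/221 = 84448.734.
Sum = 119002.26.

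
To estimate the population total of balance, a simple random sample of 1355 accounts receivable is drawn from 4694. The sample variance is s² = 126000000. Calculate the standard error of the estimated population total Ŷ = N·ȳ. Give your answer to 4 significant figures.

Var(Ŷ) = N²·Var(ȳ) = N²·(1 − n/N)·s²/n.
f = 1355/4694 = 0.28866638; Var(ȳ) = 0.71133362·126000000/1355 = 66146.152.
Var(Ŷ) = 4694² · 66146.152 = 1.4574402 × 10^12.
SE(Ŷ) = √(1.4574402 × 10^12) = 1.207 × 10^6.

1.207 × 10^6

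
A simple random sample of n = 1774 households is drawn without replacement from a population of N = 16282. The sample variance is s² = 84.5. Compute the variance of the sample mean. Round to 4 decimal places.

0.0424

Under SRS without replacement, Var(ȳ) = (1 − f)·s²/n with f = n/N = 1774/16282 = 0.10895467.
Var(ȳ) = (1 − 0.10895467)·84.5/1774 = 0.89104533·0.047632469 = 0.042442689.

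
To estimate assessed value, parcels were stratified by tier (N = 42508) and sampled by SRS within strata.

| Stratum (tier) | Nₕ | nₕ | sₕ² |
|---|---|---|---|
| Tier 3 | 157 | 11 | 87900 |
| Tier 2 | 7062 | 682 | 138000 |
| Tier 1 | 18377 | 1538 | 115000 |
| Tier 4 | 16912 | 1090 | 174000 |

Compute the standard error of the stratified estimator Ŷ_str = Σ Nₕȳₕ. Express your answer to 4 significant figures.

Var(Ŷ_str) = Σₕ Nₕ²(1 − fₕ)sₕ²/nₕ.
Tier 3: 157²·(1 − 11/157)·87900/11 = 1.8316762 × 10^8.
Tier 2: 7062²·(1 − 682/7062)·138000/682 = 9.1168142 × 10^9.
Tier 1: 18377²·(1 − 1538/18377)·115000/1538 = 2.3138352 × 10^10.
Tier 4: 16912²·(1 − 1090/16912)·174000/1090 = 4.2714871 × 10^10.
Sum = 7.5153205 × 10^10.
SE = √(7.5153205 × 10^10) = 274100.

274100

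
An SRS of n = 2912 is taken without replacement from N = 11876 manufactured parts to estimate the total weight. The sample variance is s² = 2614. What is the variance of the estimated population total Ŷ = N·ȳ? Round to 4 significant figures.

Var(Ŷ) = N²·Var(ȳ) = N²·(1 − n/N)·s²/n.
f = 2912/11876 = 0.24520040; Var(ȳ) = 0.75479960·2614/2912 = 0.67755705.
Var(Ŷ) = 11876² · 0.67755705 = 9.5562224 × 10^7.

9.556 × 10^7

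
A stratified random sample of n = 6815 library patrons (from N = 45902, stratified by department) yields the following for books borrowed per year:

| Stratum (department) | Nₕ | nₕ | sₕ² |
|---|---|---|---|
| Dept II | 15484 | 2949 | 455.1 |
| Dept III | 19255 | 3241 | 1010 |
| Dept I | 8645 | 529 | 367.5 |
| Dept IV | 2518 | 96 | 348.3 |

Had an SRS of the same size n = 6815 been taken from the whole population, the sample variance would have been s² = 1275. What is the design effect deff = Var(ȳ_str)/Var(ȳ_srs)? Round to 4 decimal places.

0.5866

Var(ȳ_str) = Σ Wₕ²(1−fₕ)sₕ²/nₕ with Wₕ = Nₕ/45902:
  Dept II: (15484/45902)²·(1−2949/15484)·455.1/2949 = 0.014215965
  Dept III: (19255/45902)²·(1−3241/19255)·1010/3241 = 0.045606051
  Dept I: (8645/45902)²·(1−529/8645)·367.5/529 = 0.023133721
  Dept IV: (2518/45902)²·(1−96/2518)·348.3/96 = 0.010501441
  → Var(ȳ_str) = 0.093457178.
Var(ȳ_srs) = (1 − 6815/45902)·1275/6815 = 0.15931074.
deff = 0.093457178 / 0.15931074 = 0.5866.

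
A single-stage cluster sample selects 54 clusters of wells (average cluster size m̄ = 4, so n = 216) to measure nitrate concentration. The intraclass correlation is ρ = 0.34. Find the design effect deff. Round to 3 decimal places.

deff = 1 + (4 − 1)·0.34 = 1 + 1.02 = 2.02.

2.020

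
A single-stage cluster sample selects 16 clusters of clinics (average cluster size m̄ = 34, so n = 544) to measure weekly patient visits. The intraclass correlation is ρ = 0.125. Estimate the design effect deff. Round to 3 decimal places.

deff = 1 + (34 − 1)·0.125 = 1 + 4.125 = 5.125.

5.125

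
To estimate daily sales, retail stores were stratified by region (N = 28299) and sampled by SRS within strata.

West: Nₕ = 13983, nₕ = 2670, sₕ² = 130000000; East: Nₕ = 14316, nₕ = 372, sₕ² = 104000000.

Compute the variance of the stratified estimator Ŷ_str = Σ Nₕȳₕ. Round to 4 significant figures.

6.351 × 10^13

Var(Ŷ_str) = Σₕ Nₕ²(1 − fₕ)sₕ²/nₕ.
West: 13983²·(1 − 2670/13983)·130000000/2670 = 7.7021192 × 10^12.
East: 14316²·(1 − 372/14316)·104000000/372 = 5.5808386 × 10^13.
Sum = 6.3510505 × 10^13.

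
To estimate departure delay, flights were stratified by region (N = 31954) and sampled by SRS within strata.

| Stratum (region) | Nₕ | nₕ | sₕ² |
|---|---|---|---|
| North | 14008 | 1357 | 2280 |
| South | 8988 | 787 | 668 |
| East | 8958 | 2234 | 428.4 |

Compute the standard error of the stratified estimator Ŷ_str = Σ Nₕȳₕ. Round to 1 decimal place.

Var(Ŷ_str) = Σₕ Nₕ²(1 − fₕ)sₕ²/nₕ.
North: 14008²·(1 − 1357/14008)·2280/1357 = 2.9775289 × 10^8.
South: 8988²·(1 − 787/8988)·668/787 = 6.2565023 × 10^7.
East: 8958²·(1 − 2234/8958)·428.4/2234 = 1.1550614 × 10^7.
Sum = 3.7186853 × 10^8.
SE = √(3.7186853 × 10^8) = 19283.9.

19283.9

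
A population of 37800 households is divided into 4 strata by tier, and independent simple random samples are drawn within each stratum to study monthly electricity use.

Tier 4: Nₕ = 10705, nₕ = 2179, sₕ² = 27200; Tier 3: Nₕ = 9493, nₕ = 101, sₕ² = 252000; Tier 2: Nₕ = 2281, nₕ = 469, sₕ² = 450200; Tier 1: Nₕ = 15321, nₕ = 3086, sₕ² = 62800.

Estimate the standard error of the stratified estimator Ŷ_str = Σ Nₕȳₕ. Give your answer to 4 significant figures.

Var(Ŷ_str) = Σₕ Nₕ²(1 − fₕ)sₕ²/nₕ.
Tier 4: 10705²·(1 − 2179/10705)·27200/2179 = 1.1393146 × 10^9.
Tier 3: 9493²·(1 − 101/9493)·252000/101 = 2.2245426 × 10^11.
Tier 2: 2281²·(1 − 469/2281)·450200/469 = 3.9674926 × 10^9.
Tier 1: 15321²·(1 − 3086/15321)·62800/3086 = 3.814651 × 10^9.
Sum = 2.3137572 × 10^11.
SE = √(2.3137572 × 10^11) = 481000.

481000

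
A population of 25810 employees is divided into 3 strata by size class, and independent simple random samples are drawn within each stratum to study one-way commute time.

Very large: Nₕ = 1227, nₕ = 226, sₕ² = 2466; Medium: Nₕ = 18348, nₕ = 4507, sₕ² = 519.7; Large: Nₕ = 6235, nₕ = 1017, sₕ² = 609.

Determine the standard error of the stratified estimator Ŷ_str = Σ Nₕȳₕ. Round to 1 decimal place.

7884.6

Var(Ŷ_str) = Σₕ Nₕ²(1 − fₕ)sₕ²/nₕ.
Very large: 1227²·(1 − 226/1227)·2466/226 = 1.3401804 × 10^7.
Medium: 18348²·(1 − 4507/18348)·519.7/4507 = 2.928339 × 10^7.
Large: 6235²·(1 − 1017/6235)·609/1017 = 1.948215 × 10^7.
Sum = 6.2167344 × 10^7.
SE = √(6.2167344 × 10^7) = 7884.6.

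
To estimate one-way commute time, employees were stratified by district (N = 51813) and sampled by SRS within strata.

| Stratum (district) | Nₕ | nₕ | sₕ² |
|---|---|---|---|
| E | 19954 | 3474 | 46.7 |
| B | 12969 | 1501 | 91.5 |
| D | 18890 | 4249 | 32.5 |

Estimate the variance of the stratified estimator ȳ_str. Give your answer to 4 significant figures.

Var(ȳ_str) = Σₕ Wₕ²(1 − fₕ)sₕ²/nₕ with Wₕ = Nₕ/N, N = 51813.
E: Wₕ = 0.38511570; term = 0.38511570²·(1 − 0.17410043)·46.7/3474 = 0.0016466328.
B: Wₕ = 0.25030398; term = 0.25030398²·(1 − 0.11573753)·91.5/1501 = 0.0033772025.
D: Wₕ = 0.36458032; term = 0.36458032²·(1 − 0.22493383)·32.5/4249 = 7.8799208 × 10^-4.
Sum = 0.0058118274.

0.005812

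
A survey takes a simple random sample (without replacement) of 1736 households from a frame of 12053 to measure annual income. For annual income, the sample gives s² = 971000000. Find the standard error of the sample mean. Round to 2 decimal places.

691.93

Under SRS without replacement, Var(ȳ) = (1 − f)·s²/n with f = n/N = 1736/12053 = 0.14403053.
Var(ȳ) = (1 − 0.14403053)·971000000/1736 = 0.85596947·559331.8 = 478770.94.
SE(ȳ) = √(478770.94) = 691.93.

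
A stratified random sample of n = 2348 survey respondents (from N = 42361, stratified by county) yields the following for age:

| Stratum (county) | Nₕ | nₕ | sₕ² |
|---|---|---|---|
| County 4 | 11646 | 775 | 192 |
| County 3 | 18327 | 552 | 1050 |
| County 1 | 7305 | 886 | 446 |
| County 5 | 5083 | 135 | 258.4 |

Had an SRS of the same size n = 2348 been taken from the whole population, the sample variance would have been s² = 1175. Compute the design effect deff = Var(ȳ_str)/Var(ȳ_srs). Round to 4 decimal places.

Var(ȳ_str) = Σ Wₕ²(1−fₕ)sₕ²/nₕ with Wₕ = Nₕ/42361:
  County 4: (11646/42361)²·(1−775/11646)·192/775 = 0.017478872
  County 3: (18327/42361)²·(1−552/18327)·1050/552 = 0.34531767
  County 1: (7305/42361)²·(1−886/7305)·446/886 = 0.013153954
  County 5: (5083/42361)²·(1−135/5083)·258.4/135 = 0.026827249
  → Var(ȳ_str) = 0.40277775.
Var(ȳ_srs) = (1 − 2348/42361)·1175/2348 = 0.47268812.
deff = 0.40277775 / 0.47268812 = 0.8521.

0.8521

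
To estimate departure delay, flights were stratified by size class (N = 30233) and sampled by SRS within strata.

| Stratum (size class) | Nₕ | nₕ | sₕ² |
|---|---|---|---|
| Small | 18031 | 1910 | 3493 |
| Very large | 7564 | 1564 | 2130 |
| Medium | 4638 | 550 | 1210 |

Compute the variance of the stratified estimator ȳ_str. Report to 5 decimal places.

0.69484

Var(ȳ_str) = Σₕ Wₕ²(1 − fₕ)sₕ²/nₕ with Wₕ = Nₕ/N, N = 30233.
Small: Wₕ = 0.59640128; term = 0.59640128²·(1 − 0.10592868)·3493/1910 = 0.58158677.
Very large: Wₕ = 0.25019019; term = 0.25019019²·(1 − 0.20676891)·2130/1564 = 0.067621241.
Medium: Wₕ = 0.15340853; term = 0.15340853²·(1 − 0.11858560)·1210/550 = 0.045635396.
Sum = 0.69484341.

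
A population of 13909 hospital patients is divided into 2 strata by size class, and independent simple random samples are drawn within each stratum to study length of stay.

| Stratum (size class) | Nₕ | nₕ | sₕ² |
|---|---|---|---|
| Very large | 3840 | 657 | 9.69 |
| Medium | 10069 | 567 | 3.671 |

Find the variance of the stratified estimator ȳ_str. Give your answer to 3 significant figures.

0.00413

Var(ȳ_str) = Σₕ Wₕ²(1 − fₕ)sₕ²/nₕ with Wₕ = Nₕ/N, N = 13909.
Very large: Wₕ = 0.27608024; term = 0.27608024²·(1 − 0.17109375)·9.69/657 = 9.3182521 × 10^-4.
Medium: Wₕ = 0.72391976; term = 0.72391976²·(1 − 0.05631145)·3.671/567 = 0.003201923.
Sum = 0.0041337482.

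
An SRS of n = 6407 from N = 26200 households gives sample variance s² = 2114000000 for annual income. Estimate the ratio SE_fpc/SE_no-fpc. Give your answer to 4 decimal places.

0.8692

f = n/N = 6407/26200 = 0.24454198.
SE_no-fpc = √(s²/n) = 574.41415; SE_fpc = √((1−f)s²/n) = 499.26405.
Ratio = √(1−f) = 0.86917088.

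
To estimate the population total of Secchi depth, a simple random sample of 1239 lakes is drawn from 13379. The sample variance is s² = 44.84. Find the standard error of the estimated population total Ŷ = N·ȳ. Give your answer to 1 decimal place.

Var(Ŷ) = N²·Var(ȳ) = N²·(1 − n/N)·s²/n.
f = 1239/13379 = 0.09260782; Var(ȳ) = 0.90739218·44.84/1239 = 0.032838955.
Var(Ŷ) = 13379² · 0.032838955 = 5.8780955 × 10^6.
SE(Ŷ) = √(5.8780955 × 10^6) = 2424.5.

2424.5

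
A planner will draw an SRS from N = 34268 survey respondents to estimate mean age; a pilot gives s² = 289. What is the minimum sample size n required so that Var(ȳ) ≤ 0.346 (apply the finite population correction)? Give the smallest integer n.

Without fpc, n₀ = s²/D = 289/0.346 = 835.2601.
With fpc, (1 − n/N)·s²/n ≤ D requires n ≥ n₀/(1 + n₀/N) = 835.2601/(1 + 835.2601/34268) = 815.3856.
Rounding up, n = 816.

816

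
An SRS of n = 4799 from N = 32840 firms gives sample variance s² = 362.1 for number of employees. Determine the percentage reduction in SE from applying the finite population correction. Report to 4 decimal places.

7.5951

f = n/N = 4799/32840 = 0.14613276.
SE_no-fpc = √(s²/n) = 0.27468749; SE_fpc = √((1−f)s²/n) = 0.25382481.
Ratio = √(1−f) = 0.92404937. Reduction = 100·(1 − 0.92404937) = 7.5951%.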